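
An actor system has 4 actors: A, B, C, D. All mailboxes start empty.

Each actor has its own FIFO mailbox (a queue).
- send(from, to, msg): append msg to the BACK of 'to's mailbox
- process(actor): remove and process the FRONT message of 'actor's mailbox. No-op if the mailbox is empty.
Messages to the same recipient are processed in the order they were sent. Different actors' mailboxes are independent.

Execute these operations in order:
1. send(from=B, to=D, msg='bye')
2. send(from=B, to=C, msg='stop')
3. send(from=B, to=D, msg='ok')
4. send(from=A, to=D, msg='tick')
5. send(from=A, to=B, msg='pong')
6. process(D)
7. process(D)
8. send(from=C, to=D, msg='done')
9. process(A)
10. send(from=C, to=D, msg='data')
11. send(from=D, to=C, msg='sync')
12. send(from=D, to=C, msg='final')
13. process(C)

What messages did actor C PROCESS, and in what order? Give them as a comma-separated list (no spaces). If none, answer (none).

Answer: stop

Derivation:
After 1 (send(from=B, to=D, msg='bye')): A:[] B:[] C:[] D:[bye]
After 2 (send(from=B, to=C, msg='stop')): A:[] B:[] C:[stop] D:[bye]
After 3 (send(from=B, to=D, msg='ok')): A:[] B:[] C:[stop] D:[bye,ok]
After 4 (send(from=A, to=D, msg='tick')): A:[] B:[] C:[stop] D:[bye,ok,tick]
After 5 (send(from=A, to=B, msg='pong')): A:[] B:[pong] C:[stop] D:[bye,ok,tick]
After 6 (process(D)): A:[] B:[pong] C:[stop] D:[ok,tick]
After 7 (process(D)): A:[] B:[pong] C:[stop] D:[tick]
After 8 (send(from=C, to=D, msg='done')): A:[] B:[pong] C:[stop] D:[tick,done]
After 9 (process(A)): A:[] B:[pong] C:[stop] D:[tick,done]
After 10 (send(from=C, to=D, msg='data')): A:[] B:[pong] C:[stop] D:[tick,done,data]
After 11 (send(from=D, to=C, msg='sync')): A:[] B:[pong] C:[stop,sync] D:[tick,done,data]
After 12 (send(from=D, to=C, msg='final')): A:[] B:[pong] C:[stop,sync,final] D:[tick,done,data]
After 13 (process(C)): A:[] B:[pong] C:[sync,final] D:[tick,done,data]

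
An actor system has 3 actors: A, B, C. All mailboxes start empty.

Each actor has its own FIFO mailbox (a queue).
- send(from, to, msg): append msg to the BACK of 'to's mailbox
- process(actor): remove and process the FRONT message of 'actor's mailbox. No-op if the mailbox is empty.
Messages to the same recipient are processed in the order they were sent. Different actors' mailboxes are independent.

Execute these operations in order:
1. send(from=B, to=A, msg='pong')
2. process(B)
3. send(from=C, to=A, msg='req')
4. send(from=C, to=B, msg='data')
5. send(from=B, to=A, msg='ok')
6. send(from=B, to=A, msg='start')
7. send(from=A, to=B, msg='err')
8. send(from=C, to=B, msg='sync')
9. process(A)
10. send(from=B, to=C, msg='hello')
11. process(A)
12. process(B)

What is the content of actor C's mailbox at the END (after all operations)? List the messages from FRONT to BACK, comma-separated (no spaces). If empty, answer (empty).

Answer: hello

Derivation:
After 1 (send(from=B, to=A, msg='pong')): A:[pong] B:[] C:[]
After 2 (process(B)): A:[pong] B:[] C:[]
After 3 (send(from=C, to=A, msg='req')): A:[pong,req] B:[] C:[]
After 4 (send(from=C, to=B, msg='data')): A:[pong,req] B:[data] C:[]
After 5 (send(from=B, to=A, msg='ok')): A:[pong,req,ok] B:[data] C:[]
After 6 (send(from=B, to=A, msg='start')): A:[pong,req,ok,start] B:[data] C:[]
After 7 (send(from=A, to=B, msg='err')): A:[pong,req,ok,start] B:[data,err] C:[]
After 8 (send(from=C, to=B, msg='sync')): A:[pong,req,ok,start] B:[data,err,sync] C:[]
After 9 (process(A)): A:[req,ok,start] B:[data,err,sync] C:[]
After 10 (send(from=B, to=C, msg='hello')): A:[req,ok,start] B:[data,err,sync] C:[hello]
After 11 (process(A)): A:[ok,start] B:[data,err,sync] C:[hello]
After 12 (process(B)): A:[ok,start] B:[err,sync] C:[hello]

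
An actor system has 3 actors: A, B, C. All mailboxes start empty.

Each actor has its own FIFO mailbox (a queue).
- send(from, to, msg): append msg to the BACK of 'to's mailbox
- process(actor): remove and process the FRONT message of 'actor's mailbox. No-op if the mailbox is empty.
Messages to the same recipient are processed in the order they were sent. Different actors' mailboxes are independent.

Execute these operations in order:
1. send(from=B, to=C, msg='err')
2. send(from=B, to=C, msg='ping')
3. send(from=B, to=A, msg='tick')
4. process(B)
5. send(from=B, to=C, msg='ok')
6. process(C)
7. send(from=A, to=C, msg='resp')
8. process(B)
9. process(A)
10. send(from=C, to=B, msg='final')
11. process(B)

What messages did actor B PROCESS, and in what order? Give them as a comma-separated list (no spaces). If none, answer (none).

Answer: final

Derivation:
After 1 (send(from=B, to=C, msg='err')): A:[] B:[] C:[err]
After 2 (send(from=B, to=C, msg='ping')): A:[] B:[] C:[err,ping]
After 3 (send(from=B, to=A, msg='tick')): A:[tick] B:[] C:[err,ping]
After 4 (process(B)): A:[tick] B:[] C:[err,ping]
After 5 (send(from=B, to=C, msg='ok')): A:[tick] B:[] C:[err,ping,ok]
After 6 (process(C)): A:[tick] B:[] C:[ping,ok]
After 7 (send(from=A, to=C, msg='resp')): A:[tick] B:[] C:[ping,ok,resp]
After 8 (process(B)): A:[tick] B:[] C:[ping,ok,resp]
After 9 (process(A)): A:[] B:[] C:[ping,ok,resp]
After 10 (send(from=C, to=B, msg='final')): A:[] B:[final] C:[ping,ok,resp]
After 11 (process(B)): A:[] B:[] C:[ping,ok,resp]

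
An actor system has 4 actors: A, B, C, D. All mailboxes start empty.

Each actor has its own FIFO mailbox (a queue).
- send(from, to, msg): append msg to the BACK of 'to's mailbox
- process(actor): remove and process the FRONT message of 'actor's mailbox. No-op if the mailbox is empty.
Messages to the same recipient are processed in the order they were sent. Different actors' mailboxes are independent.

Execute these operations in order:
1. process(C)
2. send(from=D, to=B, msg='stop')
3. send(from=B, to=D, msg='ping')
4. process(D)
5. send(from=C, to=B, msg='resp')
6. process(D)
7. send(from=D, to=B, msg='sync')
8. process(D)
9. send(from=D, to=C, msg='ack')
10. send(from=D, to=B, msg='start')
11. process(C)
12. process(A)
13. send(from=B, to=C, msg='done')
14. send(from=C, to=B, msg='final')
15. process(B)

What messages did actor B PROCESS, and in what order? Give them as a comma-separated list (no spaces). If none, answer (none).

Answer: stop

Derivation:
After 1 (process(C)): A:[] B:[] C:[] D:[]
After 2 (send(from=D, to=B, msg='stop')): A:[] B:[stop] C:[] D:[]
After 3 (send(from=B, to=D, msg='ping')): A:[] B:[stop] C:[] D:[ping]
After 4 (process(D)): A:[] B:[stop] C:[] D:[]
After 5 (send(from=C, to=B, msg='resp')): A:[] B:[stop,resp] C:[] D:[]
After 6 (process(D)): A:[] B:[stop,resp] C:[] D:[]
After 7 (send(from=D, to=B, msg='sync')): A:[] B:[stop,resp,sync] C:[] D:[]
After 8 (process(D)): A:[] B:[stop,resp,sync] C:[] D:[]
After 9 (send(from=D, to=C, msg='ack')): A:[] B:[stop,resp,sync] C:[ack] D:[]
After 10 (send(from=D, to=B, msg='start')): A:[] B:[stop,resp,sync,start] C:[ack] D:[]
After 11 (process(C)): A:[] B:[stop,resp,sync,start] C:[] D:[]
After 12 (process(A)): A:[] B:[stop,resp,sync,start] C:[] D:[]
After 13 (send(from=B, to=C, msg='done')): A:[] B:[stop,resp,sync,start] C:[done] D:[]
After 14 (send(from=C, to=B, msg='final')): A:[] B:[stop,resp,sync,start,final] C:[done] D:[]
After 15 (process(B)): A:[] B:[resp,sync,start,final] C:[done] D:[]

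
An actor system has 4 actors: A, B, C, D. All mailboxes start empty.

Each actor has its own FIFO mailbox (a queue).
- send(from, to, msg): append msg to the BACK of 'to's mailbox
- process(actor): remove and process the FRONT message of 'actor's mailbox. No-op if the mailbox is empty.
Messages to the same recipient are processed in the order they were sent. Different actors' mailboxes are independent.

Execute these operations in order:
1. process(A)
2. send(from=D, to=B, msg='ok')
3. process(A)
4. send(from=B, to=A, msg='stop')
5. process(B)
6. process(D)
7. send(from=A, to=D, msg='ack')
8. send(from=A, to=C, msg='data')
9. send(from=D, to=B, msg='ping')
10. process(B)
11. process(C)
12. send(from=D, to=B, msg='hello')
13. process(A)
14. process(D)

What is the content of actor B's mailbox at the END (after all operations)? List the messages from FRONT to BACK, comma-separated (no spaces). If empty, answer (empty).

After 1 (process(A)): A:[] B:[] C:[] D:[]
After 2 (send(from=D, to=B, msg='ok')): A:[] B:[ok] C:[] D:[]
After 3 (process(A)): A:[] B:[ok] C:[] D:[]
After 4 (send(from=B, to=A, msg='stop')): A:[stop] B:[ok] C:[] D:[]
After 5 (process(B)): A:[stop] B:[] C:[] D:[]
After 6 (process(D)): A:[stop] B:[] C:[] D:[]
After 7 (send(from=A, to=D, msg='ack')): A:[stop] B:[] C:[] D:[ack]
After 8 (send(from=A, to=C, msg='data')): A:[stop] B:[] C:[data] D:[ack]
After 9 (send(from=D, to=B, msg='ping')): A:[stop] B:[ping] C:[data] D:[ack]
After 10 (process(B)): A:[stop] B:[] C:[data] D:[ack]
After 11 (process(C)): A:[stop] B:[] C:[] D:[ack]
After 12 (send(from=D, to=B, msg='hello')): A:[stop] B:[hello] C:[] D:[ack]
After 13 (process(A)): A:[] B:[hello] C:[] D:[ack]
After 14 (process(D)): A:[] B:[hello] C:[] D:[]

Answer: hello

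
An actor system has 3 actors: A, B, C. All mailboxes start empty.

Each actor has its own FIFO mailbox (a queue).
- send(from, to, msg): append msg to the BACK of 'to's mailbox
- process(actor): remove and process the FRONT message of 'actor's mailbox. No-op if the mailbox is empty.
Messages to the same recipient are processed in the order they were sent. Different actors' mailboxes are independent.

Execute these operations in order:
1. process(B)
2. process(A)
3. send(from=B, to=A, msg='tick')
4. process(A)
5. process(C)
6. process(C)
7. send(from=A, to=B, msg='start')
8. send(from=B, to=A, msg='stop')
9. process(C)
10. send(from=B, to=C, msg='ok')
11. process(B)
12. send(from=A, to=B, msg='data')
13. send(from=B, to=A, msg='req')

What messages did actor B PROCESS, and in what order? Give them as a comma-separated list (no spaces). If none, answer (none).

Answer: start

Derivation:
After 1 (process(B)): A:[] B:[] C:[]
After 2 (process(A)): A:[] B:[] C:[]
After 3 (send(from=B, to=A, msg='tick')): A:[tick] B:[] C:[]
After 4 (process(A)): A:[] B:[] C:[]
After 5 (process(C)): A:[] B:[] C:[]
After 6 (process(C)): A:[] B:[] C:[]
After 7 (send(from=A, to=B, msg='start')): A:[] B:[start] C:[]
After 8 (send(from=B, to=A, msg='stop')): A:[stop] B:[start] C:[]
After 9 (process(C)): A:[stop] B:[start] C:[]
After 10 (send(from=B, to=C, msg='ok')): A:[stop] B:[start] C:[ok]
After 11 (process(B)): A:[stop] B:[] C:[ok]
After 12 (send(from=A, to=B, msg='data')): A:[stop] B:[data] C:[ok]
After 13 (send(from=B, to=A, msg='req')): A:[stop,req] B:[data] C:[ok]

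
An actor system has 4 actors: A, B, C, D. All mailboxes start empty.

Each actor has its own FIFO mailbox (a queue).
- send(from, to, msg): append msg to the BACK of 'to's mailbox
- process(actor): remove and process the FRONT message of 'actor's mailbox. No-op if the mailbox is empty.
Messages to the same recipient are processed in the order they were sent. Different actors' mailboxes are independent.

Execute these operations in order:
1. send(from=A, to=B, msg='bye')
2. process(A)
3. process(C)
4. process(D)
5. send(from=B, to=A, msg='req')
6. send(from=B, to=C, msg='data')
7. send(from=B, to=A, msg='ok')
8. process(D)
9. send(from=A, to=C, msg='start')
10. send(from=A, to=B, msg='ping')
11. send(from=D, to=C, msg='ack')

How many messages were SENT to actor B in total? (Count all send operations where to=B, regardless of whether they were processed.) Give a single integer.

After 1 (send(from=A, to=B, msg='bye')): A:[] B:[bye] C:[] D:[]
After 2 (process(A)): A:[] B:[bye] C:[] D:[]
After 3 (process(C)): A:[] B:[bye] C:[] D:[]
After 4 (process(D)): A:[] B:[bye] C:[] D:[]
After 5 (send(from=B, to=A, msg='req')): A:[req] B:[bye] C:[] D:[]
After 6 (send(from=B, to=C, msg='data')): A:[req] B:[bye] C:[data] D:[]
After 7 (send(from=B, to=A, msg='ok')): A:[req,ok] B:[bye] C:[data] D:[]
After 8 (process(D)): A:[req,ok] B:[bye] C:[data] D:[]
After 9 (send(from=A, to=C, msg='start')): A:[req,ok] B:[bye] C:[data,start] D:[]
After 10 (send(from=A, to=B, msg='ping')): A:[req,ok] B:[bye,ping] C:[data,start] D:[]
After 11 (send(from=D, to=C, msg='ack')): A:[req,ok] B:[bye,ping] C:[data,start,ack] D:[]

Answer: 2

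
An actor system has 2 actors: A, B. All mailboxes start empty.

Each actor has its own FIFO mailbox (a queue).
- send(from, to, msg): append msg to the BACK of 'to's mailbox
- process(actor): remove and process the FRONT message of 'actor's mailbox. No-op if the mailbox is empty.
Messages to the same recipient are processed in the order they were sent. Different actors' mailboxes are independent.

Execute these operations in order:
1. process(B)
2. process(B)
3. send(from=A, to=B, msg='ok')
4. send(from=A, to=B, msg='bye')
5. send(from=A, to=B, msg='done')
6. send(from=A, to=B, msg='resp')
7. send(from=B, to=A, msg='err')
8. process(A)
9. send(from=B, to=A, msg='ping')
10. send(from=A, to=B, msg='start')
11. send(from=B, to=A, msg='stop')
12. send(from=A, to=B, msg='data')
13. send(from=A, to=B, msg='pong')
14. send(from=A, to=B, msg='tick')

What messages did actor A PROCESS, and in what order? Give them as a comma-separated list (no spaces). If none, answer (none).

After 1 (process(B)): A:[] B:[]
After 2 (process(B)): A:[] B:[]
After 3 (send(from=A, to=B, msg='ok')): A:[] B:[ok]
After 4 (send(from=A, to=B, msg='bye')): A:[] B:[ok,bye]
After 5 (send(from=A, to=B, msg='done')): A:[] B:[ok,bye,done]
After 6 (send(from=A, to=B, msg='resp')): A:[] B:[ok,bye,done,resp]
After 7 (send(from=B, to=A, msg='err')): A:[err] B:[ok,bye,done,resp]
After 8 (process(A)): A:[] B:[ok,bye,done,resp]
After 9 (send(from=B, to=A, msg='ping')): A:[ping] B:[ok,bye,done,resp]
After 10 (send(from=A, to=B, msg='start')): A:[ping] B:[ok,bye,done,resp,start]
After 11 (send(from=B, to=A, msg='stop')): A:[ping,stop] B:[ok,bye,done,resp,start]
After 12 (send(from=A, to=B, msg='data')): A:[ping,stop] B:[ok,bye,done,resp,start,data]
After 13 (send(from=A, to=B, msg='pong')): A:[ping,stop] B:[ok,bye,done,resp,start,data,pong]
After 14 (send(from=A, to=B, msg='tick')): A:[ping,stop] B:[ok,bye,done,resp,start,data,pong,tick]

Answer: err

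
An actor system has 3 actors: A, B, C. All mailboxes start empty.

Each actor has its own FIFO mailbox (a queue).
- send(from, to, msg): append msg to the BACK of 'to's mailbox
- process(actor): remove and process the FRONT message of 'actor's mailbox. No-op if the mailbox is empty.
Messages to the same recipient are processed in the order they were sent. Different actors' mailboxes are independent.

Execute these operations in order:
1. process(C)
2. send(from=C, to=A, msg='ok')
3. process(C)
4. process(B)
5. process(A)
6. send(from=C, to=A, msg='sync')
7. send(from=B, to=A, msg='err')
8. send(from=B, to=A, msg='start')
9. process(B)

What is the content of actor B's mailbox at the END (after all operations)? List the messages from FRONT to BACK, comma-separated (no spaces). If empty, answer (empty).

After 1 (process(C)): A:[] B:[] C:[]
After 2 (send(from=C, to=A, msg='ok')): A:[ok] B:[] C:[]
After 3 (process(C)): A:[ok] B:[] C:[]
After 4 (process(B)): A:[ok] B:[] C:[]
After 5 (process(A)): A:[] B:[] C:[]
After 6 (send(from=C, to=A, msg='sync')): A:[sync] B:[] C:[]
After 7 (send(from=B, to=A, msg='err')): A:[sync,err] B:[] C:[]
After 8 (send(from=B, to=A, msg='start')): A:[sync,err,start] B:[] C:[]
After 9 (process(B)): A:[sync,err,start] B:[] C:[]

Answer: (empty)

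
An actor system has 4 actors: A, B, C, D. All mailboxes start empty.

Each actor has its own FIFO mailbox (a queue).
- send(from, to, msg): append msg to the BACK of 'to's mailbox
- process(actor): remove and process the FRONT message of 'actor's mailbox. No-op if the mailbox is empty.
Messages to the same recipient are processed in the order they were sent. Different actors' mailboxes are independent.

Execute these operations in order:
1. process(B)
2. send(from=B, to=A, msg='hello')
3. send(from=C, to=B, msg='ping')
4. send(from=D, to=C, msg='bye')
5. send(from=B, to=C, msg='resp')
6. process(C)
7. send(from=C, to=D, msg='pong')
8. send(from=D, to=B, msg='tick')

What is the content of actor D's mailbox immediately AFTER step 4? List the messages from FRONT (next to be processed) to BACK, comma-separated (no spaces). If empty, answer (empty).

After 1 (process(B)): A:[] B:[] C:[] D:[]
After 2 (send(from=B, to=A, msg='hello')): A:[hello] B:[] C:[] D:[]
After 3 (send(from=C, to=B, msg='ping')): A:[hello] B:[ping] C:[] D:[]
After 4 (send(from=D, to=C, msg='bye')): A:[hello] B:[ping] C:[bye] D:[]

(empty)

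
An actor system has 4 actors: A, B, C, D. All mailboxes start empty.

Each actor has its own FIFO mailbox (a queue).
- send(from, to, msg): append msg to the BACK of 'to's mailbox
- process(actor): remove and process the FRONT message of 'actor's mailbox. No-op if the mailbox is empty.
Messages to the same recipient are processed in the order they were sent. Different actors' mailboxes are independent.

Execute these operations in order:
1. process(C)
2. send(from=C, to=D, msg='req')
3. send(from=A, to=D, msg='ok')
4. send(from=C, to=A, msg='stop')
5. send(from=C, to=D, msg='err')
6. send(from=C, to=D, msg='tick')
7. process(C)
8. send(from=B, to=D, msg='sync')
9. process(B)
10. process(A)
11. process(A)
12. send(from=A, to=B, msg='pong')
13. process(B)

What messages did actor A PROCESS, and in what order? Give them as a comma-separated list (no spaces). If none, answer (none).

Answer: stop

Derivation:
After 1 (process(C)): A:[] B:[] C:[] D:[]
After 2 (send(from=C, to=D, msg='req')): A:[] B:[] C:[] D:[req]
After 3 (send(from=A, to=D, msg='ok')): A:[] B:[] C:[] D:[req,ok]
After 4 (send(from=C, to=A, msg='stop')): A:[stop] B:[] C:[] D:[req,ok]
After 5 (send(from=C, to=D, msg='err')): A:[stop] B:[] C:[] D:[req,ok,err]
After 6 (send(from=C, to=D, msg='tick')): A:[stop] B:[] C:[] D:[req,ok,err,tick]
After 7 (process(C)): A:[stop] B:[] C:[] D:[req,ok,err,tick]
After 8 (send(from=B, to=D, msg='sync')): A:[stop] B:[] C:[] D:[req,ok,err,tick,sync]
After 9 (process(B)): A:[stop] B:[] C:[] D:[req,ok,err,tick,sync]
After 10 (process(A)): A:[] B:[] C:[] D:[req,ok,err,tick,sync]
After 11 (process(A)): A:[] B:[] C:[] D:[req,ok,err,tick,sync]
After 12 (send(from=A, to=B, msg='pong')): A:[] B:[pong] C:[] D:[req,ok,err,tick,sync]
After 13 (process(B)): A:[] B:[] C:[] D:[req,ok,err,tick,sync]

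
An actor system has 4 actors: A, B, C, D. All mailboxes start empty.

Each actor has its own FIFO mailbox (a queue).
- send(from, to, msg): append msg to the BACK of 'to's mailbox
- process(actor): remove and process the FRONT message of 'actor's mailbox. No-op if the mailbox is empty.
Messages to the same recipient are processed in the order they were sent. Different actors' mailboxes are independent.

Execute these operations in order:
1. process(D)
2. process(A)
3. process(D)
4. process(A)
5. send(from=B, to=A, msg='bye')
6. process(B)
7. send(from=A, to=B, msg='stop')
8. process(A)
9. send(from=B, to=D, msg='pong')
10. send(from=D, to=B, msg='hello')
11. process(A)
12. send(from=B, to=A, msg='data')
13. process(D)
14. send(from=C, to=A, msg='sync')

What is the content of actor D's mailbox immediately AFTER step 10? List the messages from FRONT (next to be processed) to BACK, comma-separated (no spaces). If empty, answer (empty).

After 1 (process(D)): A:[] B:[] C:[] D:[]
After 2 (process(A)): A:[] B:[] C:[] D:[]
After 3 (process(D)): A:[] B:[] C:[] D:[]
After 4 (process(A)): A:[] B:[] C:[] D:[]
After 5 (send(from=B, to=A, msg='bye')): A:[bye] B:[] C:[] D:[]
After 6 (process(B)): A:[bye] B:[] C:[] D:[]
After 7 (send(from=A, to=B, msg='stop')): A:[bye] B:[stop] C:[] D:[]
After 8 (process(A)): A:[] B:[stop] C:[] D:[]
After 9 (send(from=B, to=D, msg='pong')): A:[] B:[stop] C:[] D:[pong]
After 10 (send(from=D, to=B, msg='hello')): A:[] B:[stop,hello] C:[] D:[pong]

pong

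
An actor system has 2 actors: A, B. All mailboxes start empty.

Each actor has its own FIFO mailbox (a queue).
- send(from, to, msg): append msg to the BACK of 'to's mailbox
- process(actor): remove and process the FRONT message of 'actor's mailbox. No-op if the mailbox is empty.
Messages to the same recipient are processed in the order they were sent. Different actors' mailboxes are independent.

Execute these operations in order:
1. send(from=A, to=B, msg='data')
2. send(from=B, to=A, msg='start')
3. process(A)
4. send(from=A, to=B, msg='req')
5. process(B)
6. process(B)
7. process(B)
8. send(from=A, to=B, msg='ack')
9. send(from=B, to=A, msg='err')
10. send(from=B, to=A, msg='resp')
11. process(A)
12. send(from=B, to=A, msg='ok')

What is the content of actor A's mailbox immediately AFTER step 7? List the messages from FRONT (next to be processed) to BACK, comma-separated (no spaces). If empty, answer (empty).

After 1 (send(from=A, to=B, msg='data')): A:[] B:[data]
After 2 (send(from=B, to=A, msg='start')): A:[start] B:[data]
After 3 (process(A)): A:[] B:[data]
After 4 (send(from=A, to=B, msg='req')): A:[] B:[data,req]
After 5 (process(B)): A:[] B:[req]
After 6 (process(B)): A:[] B:[]
After 7 (process(B)): A:[] B:[]

(empty)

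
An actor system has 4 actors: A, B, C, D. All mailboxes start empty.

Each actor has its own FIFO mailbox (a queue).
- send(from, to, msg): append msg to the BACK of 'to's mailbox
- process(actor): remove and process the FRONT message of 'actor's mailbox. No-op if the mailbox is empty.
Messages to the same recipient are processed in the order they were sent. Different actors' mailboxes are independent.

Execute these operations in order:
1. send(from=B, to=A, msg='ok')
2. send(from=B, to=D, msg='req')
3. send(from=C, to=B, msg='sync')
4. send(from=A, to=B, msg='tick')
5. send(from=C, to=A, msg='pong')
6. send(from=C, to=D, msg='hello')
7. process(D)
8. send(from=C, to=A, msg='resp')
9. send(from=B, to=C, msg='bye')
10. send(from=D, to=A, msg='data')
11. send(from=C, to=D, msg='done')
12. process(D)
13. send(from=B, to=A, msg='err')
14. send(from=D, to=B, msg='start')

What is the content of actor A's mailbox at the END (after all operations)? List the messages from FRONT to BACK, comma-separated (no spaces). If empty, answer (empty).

Answer: ok,pong,resp,data,err

Derivation:
After 1 (send(from=B, to=A, msg='ok')): A:[ok] B:[] C:[] D:[]
After 2 (send(from=B, to=D, msg='req')): A:[ok] B:[] C:[] D:[req]
After 3 (send(from=C, to=B, msg='sync')): A:[ok] B:[sync] C:[] D:[req]
After 4 (send(from=A, to=B, msg='tick')): A:[ok] B:[sync,tick] C:[] D:[req]
After 5 (send(from=C, to=A, msg='pong')): A:[ok,pong] B:[sync,tick] C:[] D:[req]
After 6 (send(from=C, to=D, msg='hello')): A:[ok,pong] B:[sync,tick] C:[] D:[req,hello]
After 7 (process(D)): A:[ok,pong] B:[sync,tick] C:[] D:[hello]
After 8 (send(from=C, to=A, msg='resp')): A:[ok,pong,resp] B:[sync,tick] C:[] D:[hello]
After 9 (send(from=B, to=C, msg='bye')): A:[ok,pong,resp] B:[sync,tick] C:[bye] D:[hello]
After 10 (send(from=D, to=A, msg='data')): A:[ok,pong,resp,data] B:[sync,tick] C:[bye] D:[hello]
After 11 (send(from=C, to=D, msg='done')): A:[ok,pong,resp,data] B:[sync,tick] C:[bye] D:[hello,done]
After 12 (process(D)): A:[ok,pong,resp,data] B:[sync,tick] C:[bye] D:[done]
After 13 (send(from=B, to=A, msg='err')): A:[ok,pong,resp,data,err] B:[sync,tick] C:[bye] D:[done]
After 14 (send(from=D, to=B, msg='start')): A:[ok,pong,resp,data,err] B:[sync,tick,start] C:[bye] D:[done]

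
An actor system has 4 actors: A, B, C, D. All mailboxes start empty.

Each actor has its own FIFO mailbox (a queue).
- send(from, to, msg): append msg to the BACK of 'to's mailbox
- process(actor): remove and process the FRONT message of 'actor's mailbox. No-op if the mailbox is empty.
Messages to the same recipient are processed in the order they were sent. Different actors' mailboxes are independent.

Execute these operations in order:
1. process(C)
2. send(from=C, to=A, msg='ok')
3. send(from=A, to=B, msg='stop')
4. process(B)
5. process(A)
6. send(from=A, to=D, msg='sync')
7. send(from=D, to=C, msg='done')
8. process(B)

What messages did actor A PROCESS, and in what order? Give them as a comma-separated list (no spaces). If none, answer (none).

After 1 (process(C)): A:[] B:[] C:[] D:[]
After 2 (send(from=C, to=A, msg='ok')): A:[ok] B:[] C:[] D:[]
After 3 (send(from=A, to=B, msg='stop')): A:[ok] B:[stop] C:[] D:[]
After 4 (process(B)): A:[ok] B:[] C:[] D:[]
After 5 (process(A)): A:[] B:[] C:[] D:[]
After 6 (send(from=A, to=D, msg='sync')): A:[] B:[] C:[] D:[sync]
After 7 (send(from=D, to=C, msg='done')): A:[] B:[] C:[done] D:[sync]
After 8 (process(B)): A:[] B:[] C:[done] D:[sync]

Answer: ok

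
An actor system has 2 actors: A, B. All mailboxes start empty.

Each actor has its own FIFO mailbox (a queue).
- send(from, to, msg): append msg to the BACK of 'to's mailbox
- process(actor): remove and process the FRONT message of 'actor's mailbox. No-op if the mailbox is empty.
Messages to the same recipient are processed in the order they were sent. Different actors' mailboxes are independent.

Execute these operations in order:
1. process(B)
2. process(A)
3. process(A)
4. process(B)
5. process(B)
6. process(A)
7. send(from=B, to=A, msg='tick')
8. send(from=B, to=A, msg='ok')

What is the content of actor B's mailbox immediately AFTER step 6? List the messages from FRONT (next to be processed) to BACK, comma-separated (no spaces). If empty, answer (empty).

After 1 (process(B)): A:[] B:[]
After 2 (process(A)): A:[] B:[]
After 3 (process(A)): A:[] B:[]
After 4 (process(B)): A:[] B:[]
After 5 (process(B)): A:[] B:[]
After 6 (process(A)): A:[] B:[]

(empty)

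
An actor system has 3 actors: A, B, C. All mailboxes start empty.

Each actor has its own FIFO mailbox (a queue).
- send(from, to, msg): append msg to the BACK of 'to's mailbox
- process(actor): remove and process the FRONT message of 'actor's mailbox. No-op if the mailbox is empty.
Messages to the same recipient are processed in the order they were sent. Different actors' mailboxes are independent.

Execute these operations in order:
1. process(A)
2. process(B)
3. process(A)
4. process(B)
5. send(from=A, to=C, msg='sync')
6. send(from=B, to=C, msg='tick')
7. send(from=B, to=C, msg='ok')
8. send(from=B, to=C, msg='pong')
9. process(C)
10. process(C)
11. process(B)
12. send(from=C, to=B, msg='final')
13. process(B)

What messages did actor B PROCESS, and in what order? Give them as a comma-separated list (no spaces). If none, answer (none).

Answer: final

Derivation:
After 1 (process(A)): A:[] B:[] C:[]
After 2 (process(B)): A:[] B:[] C:[]
After 3 (process(A)): A:[] B:[] C:[]
After 4 (process(B)): A:[] B:[] C:[]
After 5 (send(from=A, to=C, msg='sync')): A:[] B:[] C:[sync]
After 6 (send(from=B, to=C, msg='tick')): A:[] B:[] C:[sync,tick]
After 7 (send(from=B, to=C, msg='ok')): A:[] B:[] C:[sync,tick,ok]
After 8 (send(from=B, to=C, msg='pong')): A:[] B:[] C:[sync,tick,ok,pong]
After 9 (process(C)): A:[] B:[] C:[tick,ok,pong]
After 10 (process(C)): A:[] B:[] C:[ok,pong]
After 11 (process(B)): A:[] B:[] C:[ok,pong]
After 12 (send(from=C, to=B, msg='final')): A:[] B:[final] C:[ok,pong]
After 13 (process(B)): A:[] B:[] C:[ok,pong]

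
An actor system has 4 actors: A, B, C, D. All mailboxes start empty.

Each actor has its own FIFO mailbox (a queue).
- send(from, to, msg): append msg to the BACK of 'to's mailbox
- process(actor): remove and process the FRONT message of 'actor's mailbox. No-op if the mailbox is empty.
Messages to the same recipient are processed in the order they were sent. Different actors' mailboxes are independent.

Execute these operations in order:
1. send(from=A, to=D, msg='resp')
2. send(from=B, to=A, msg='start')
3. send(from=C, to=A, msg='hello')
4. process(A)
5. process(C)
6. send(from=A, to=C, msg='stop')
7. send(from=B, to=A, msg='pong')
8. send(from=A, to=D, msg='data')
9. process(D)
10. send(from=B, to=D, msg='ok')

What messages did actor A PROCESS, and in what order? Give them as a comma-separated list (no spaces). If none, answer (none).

Answer: start

Derivation:
After 1 (send(from=A, to=D, msg='resp')): A:[] B:[] C:[] D:[resp]
After 2 (send(from=B, to=A, msg='start')): A:[start] B:[] C:[] D:[resp]
After 3 (send(from=C, to=A, msg='hello')): A:[start,hello] B:[] C:[] D:[resp]
After 4 (process(A)): A:[hello] B:[] C:[] D:[resp]
After 5 (process(C)): A:[hello] B:[] C:[] D:[resp]
After 6 (send(from=A, to=C, msg='stop')): A:[hello] B:[] C:[stop] D:[resp]
After 7 (send(from=B, to=A, msg='pong')): A:[hello,pong] B:[] C:[stop] D:[resp]
After 8 (send(from=A, to=D, msg='data')): A:[hello,pong] B:[] C:[stop] D:[resp,data]
After 9 (process(D)): A:[hello,pong] B:[] C:[stop] D:[data]
After 10 (send(from=B, to=D, msg='ok')): A:[hello,pong] B:[] C:[stop] D:[data,ok]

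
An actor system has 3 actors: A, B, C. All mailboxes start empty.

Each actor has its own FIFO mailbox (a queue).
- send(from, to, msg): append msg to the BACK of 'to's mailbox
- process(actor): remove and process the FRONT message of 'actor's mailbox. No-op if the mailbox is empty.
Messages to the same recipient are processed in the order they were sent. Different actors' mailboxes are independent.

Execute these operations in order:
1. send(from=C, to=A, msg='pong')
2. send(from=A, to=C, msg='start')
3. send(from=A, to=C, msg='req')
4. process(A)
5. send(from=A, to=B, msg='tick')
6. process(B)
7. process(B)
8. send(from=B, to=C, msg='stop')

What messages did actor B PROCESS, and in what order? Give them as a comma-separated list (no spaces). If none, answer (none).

Answer: tick

Derivation:
After 1 (send(from=C, to=A, msg='pong')): A:[pong] B:[] C:[]
After 2 (send(from=A, to=C, msg='start')): A:[pong] B:[] C:[start]
After 3 (send(from=A, to=C, msg='req')): A:[pong] B:[] C:[start,req]
After 4 (process(A)): A:[] B:[] C:[start,req]
After 5 (send(from=A, to=B, msg='tick')): A:[] B:[tick] C:[start,req]
After 6 (process(B)): A:[] B:[] C:[start,req]
After 7 (process(B)): A:[] B:[] C:[start,req]
After 8 (send(from=B, to=C, msg='stop')): A:[] B:[] C:[start,req,stop]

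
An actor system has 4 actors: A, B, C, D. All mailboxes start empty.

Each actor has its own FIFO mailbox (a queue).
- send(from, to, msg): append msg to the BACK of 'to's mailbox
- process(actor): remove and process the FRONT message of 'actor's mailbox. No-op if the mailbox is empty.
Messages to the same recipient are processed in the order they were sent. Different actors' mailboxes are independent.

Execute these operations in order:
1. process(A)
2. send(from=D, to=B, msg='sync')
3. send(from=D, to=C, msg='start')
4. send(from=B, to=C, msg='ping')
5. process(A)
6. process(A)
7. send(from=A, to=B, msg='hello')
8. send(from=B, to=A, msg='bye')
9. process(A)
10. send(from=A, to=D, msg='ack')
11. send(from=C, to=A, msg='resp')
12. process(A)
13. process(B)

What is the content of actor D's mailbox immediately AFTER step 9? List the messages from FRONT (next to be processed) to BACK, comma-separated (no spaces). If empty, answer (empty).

After 1 (process(A)): A:[] B:[] C:[] D:[]
After 2 (send(from=D, to=B, msg='sync')): A:[] B:[sync] C:[] D:[]
After 3 (send(from=D, to=C, msg='start')): A:[] B:[sync] C:[start] D:[]
After 4 (send(from=B, to=C, msg='ping')): A:[] B:[sync] C:[start,ping] D:[]
After 5 (process(A)): A:[] B:[sync] C:[start,ping] D:[]
After 6 (process(A)): A:[] B:[sync] C:[start,ping] D:[]
After 7 (send(from=A, to=B, msg='hello')): A:[] B:[sync,hello] C:[start,ping] D:[]
After 8 (send(from=B, to=A, msg='bye')): A:[bye] B:[sync,hello] C:[start,ping] D:[]
After 9 (process(A)): A:[] B:[sync,hello] C:[start,ping] D:[]

(empty)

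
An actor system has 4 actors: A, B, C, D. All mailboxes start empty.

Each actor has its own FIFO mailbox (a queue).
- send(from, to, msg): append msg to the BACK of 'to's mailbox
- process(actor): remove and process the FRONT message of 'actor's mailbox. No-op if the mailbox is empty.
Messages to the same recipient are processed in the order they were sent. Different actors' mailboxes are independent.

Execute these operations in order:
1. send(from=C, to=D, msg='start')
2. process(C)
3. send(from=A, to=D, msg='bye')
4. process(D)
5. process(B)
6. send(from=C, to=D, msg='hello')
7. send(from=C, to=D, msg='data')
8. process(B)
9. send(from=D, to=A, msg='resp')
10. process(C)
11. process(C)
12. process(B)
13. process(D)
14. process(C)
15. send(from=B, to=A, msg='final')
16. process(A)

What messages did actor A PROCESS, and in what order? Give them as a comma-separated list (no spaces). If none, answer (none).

Answer: resp

Derivation:
After 1 (send(from=C, to=D, msg='start')): A:[] B:[] C:[] D:[start]
After 2 (process(C)): A:[] B:[] C:[] D:[start]
After 3 (send(from=A, to=D, msg='bye')): A:[] B:[] C:[] D:[start,bye]
After 4 (process(D)): A:[] B:[] C:[] D:[bye]
After 5 (process(B)): A:[] B:[] C:[] D:[bye]
After 6 (send(from=C, to=D, msg='hello')): A:[] B:[] C:[] D:[bye,hello]
After 7 (send(from=C, to=D, msg='data')): A:[] B:[] C:[] D:[bye,hello,data]
After 8 (process(B)): A:[] B:[] C:[] D:[bye,hello,data]
After 9 (send(from=D, to=A, msg='resp')): A:[resp] B:[] C:[] D:[bye,hello,data]
After 10 (process(C)): A:[resp] B:[] C:[] D:[bye,hello,data]
After 11 (process(C)): A:[resp] B:[] C:[] D:[bye,hello,data]
After 12 (process(B)): A:[resp] B:[] C:[] D:[bye,hello,data]
After 13 (process(D)): A:[resp] B:[] C:[] D:[hello,data]
After 14 (process(C)): A:[resp] B:[] C:[] D:[hello,data]
After 15 (send(from=B, to=A, msg='final')): A:[resp,final] B:[] C:[] D:[hello,data]
After 16 (process(A)): A:[final] B:[] C:[] D:[hello,data]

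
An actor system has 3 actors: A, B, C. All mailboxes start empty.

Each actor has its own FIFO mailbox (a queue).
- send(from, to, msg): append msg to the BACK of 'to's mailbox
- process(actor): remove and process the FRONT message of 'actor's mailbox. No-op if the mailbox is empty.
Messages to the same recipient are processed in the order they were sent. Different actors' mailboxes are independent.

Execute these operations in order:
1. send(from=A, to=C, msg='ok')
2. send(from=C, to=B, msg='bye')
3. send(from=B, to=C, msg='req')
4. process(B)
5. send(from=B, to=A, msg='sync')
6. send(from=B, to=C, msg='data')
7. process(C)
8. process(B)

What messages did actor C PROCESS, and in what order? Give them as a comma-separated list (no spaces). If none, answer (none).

Answer: ok

Derivation:
After 1 (send(from=A, to=C, msg='ok')): A:[] B:[] C:[ok]
After 2 (send(from=C, to=B, msg='bye')): A:[] B:[bye] C:[ok]
After 3 (send(from=B, to=C, msg='req')): A:[] B:[bye] C:[ok,req]
After 4 (process(B)): A:[] B:[] C:[ok,req]
After 5 (send(from=B, to=A, msg='sync')): A:[sync] B:[] C:[ok,req]
After 6 (send(from=B, to=C, msg='data')): A:[sync] B:[] C:[ok,req,data]
After 7 (process(C)): A:[sync] B:[] C:[req,data]
After 8 (process(B)): A:[sync] B:[] C:[req,data]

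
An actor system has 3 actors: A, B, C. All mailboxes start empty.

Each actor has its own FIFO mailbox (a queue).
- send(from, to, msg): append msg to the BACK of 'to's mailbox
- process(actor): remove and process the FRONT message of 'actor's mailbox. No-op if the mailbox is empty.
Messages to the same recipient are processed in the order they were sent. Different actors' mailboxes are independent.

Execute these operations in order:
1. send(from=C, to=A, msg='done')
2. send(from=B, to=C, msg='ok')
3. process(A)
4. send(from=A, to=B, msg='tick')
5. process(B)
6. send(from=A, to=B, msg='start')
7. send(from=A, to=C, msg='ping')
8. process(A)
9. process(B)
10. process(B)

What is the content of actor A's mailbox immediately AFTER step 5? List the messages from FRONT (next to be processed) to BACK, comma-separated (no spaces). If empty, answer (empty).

After 1 (send(from=C, to=A, msg='done')): A:[done] B:[] C:[]
After 2 (send(from=B, to=C, msg='ok')): A:[done] B:[] C:[ok]
After 3 (process(A)): A:[] B:[] C:[ok]
After 4 (send(from=A, to=B, msg='tick')): A:[] B:[tick] C:[ok]
After 5 (process(B)): A:[] B:[] C:[ok]

(empty)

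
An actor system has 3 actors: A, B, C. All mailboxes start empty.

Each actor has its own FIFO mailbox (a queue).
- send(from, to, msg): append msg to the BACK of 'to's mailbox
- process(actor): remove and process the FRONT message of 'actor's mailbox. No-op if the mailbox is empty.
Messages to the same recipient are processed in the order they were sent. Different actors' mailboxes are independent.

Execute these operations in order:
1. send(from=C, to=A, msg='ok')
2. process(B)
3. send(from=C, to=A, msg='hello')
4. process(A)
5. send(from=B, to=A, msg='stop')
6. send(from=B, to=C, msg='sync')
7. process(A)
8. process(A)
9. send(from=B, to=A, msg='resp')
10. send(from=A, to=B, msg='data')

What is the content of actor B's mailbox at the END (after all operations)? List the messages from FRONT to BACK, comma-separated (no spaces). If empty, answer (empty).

Answer: data

Derivation:
After 1 (send(from=C, to=A, msg='ok')): A:[ok] B:[] C:[]
After 2 (process(B)): A:[ok] B:[] C:[]
After 3 (send(from=C, to=A, msg='hello')): A:[ok,hello] B:[] C:[]
After 4 (process(A)): A:[hello] B:[] C:[]
After 5 (send(from=B, to=A, msg='stop')): A:[hello,stop] B:[] C:[]
After 6 (send(from=B, to=C, msg='sync')): A:[hello,stop] B:[] C:[sync]
After 7 (process(A)): A:[stop] B:[] C:[sync]
After 8 (process(A)): A:[] B:[] C:[sync]
After 9 (send(from=B, to=A, msg='resp')): A:[resp] B:[] C:[sync]
After 10 (send(from=A, to=B, msg='data')): A:[resp] B:[data] C:[sync]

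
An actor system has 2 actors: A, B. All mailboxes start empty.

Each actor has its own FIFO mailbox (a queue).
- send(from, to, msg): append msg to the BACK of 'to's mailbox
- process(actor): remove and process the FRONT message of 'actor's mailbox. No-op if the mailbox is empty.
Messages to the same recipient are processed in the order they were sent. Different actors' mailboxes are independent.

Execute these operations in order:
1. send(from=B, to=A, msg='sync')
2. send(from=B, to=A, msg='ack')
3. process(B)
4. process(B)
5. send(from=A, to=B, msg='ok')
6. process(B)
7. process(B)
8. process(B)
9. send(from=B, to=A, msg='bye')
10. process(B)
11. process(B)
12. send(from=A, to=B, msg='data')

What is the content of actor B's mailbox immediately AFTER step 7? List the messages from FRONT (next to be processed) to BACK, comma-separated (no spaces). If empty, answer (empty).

After 1 (send(from=B, to=A, msg='sync')): A:[sync] B:[]
After 2 (send(from=B, to=A, msg='ack')): A:[sync,ack] B:[]
After 3 (process(B)): A:[sync,ack] B:[]
After 4 (process(B)): A:[sync,ack] B:[]
After 5 (send(from=A, to=B, msg='ok')): A:[sync,ack] B:[ok]
After 6 (process(B)): A:[sync,ack] B:[]
After 7 (process(B)): A:[sync,ack] B:[]

(empty)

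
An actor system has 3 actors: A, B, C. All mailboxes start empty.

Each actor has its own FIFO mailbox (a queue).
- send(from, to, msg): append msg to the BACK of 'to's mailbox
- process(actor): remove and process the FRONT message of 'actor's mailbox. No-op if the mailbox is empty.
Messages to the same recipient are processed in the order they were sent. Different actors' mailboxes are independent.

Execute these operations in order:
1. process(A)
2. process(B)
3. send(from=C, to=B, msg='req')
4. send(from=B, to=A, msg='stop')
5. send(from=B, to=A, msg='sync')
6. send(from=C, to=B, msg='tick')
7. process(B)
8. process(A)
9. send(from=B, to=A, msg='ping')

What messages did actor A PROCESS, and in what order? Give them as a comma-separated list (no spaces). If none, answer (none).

After 1 (process(A)): A:[] B:[] C:[]
After 2 (process(B)): A:[] B:[] C:[]
After 3 (send(from=C, to=B, msg='req')): A:[] B:[req] C:[]
After 4 (send(from=B, to=A, msg='stop')): A:[stop] B:[req] C:[]
After 5 (send(from=B, to=A, msg='sync')): A:[stop,sync] B:[req] C:[]
After 6 (send(from=C, to=B, msg='tick')): A:[stop,sync] B:[req,tick] C:[]
After 7 (process(B)): A:[stop,sync] B:[tick] C:[]
After 8 (process(A)): A:[sync] B:[tick] C:[]
After 9 (send(from=B, to=A, msg='ping')): A:[sync,ping] B:[tick] C:[]

Answer: stop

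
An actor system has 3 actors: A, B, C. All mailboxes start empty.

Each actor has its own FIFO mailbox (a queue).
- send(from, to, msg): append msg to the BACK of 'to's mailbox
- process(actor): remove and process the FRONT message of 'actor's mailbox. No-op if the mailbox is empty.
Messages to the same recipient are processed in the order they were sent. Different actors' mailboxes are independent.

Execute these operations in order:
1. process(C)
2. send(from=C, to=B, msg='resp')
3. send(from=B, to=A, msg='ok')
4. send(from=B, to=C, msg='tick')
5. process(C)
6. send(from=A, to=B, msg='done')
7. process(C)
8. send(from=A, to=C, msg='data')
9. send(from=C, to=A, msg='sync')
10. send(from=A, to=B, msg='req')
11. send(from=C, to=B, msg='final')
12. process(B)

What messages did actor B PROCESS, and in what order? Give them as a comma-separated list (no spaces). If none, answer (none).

After 1 (process(C)): A:[] B:[] C:[]
After 2 (send(from=C, to=B, msg='resp')): A:[] B:[resp] C:[]
After 3 (send(from=B, to=A, msg='ok')): A:[ok] B:[resp] C:[]
After 4 (send(from=B, to=C, msg='tick')): A:[ok] B:[resp] C:[tick]
After 5 (process(C)): A:[ok] B:[resp] C:[]
After 6 (send(from=A, to=B, msg='done')): A:[ok] B:[resp,done] C:[]
After 7 (process(C)): A:[ok] B:[resp,done] C:[]
After 8 (send(from=A, to=C, msg='data')): A:[ok] B:[resp,done] C:[data]
After 9 (send(from=C, to=A, msg='sync')): A:[ok,sync] B:[resp,done] C:[data]
After 10 (send(from=A, to=B, msg='req')): A:[ok,sync] B:[resp,done,req] C:[data]
After 11 (send(from=C, to=B, msg='final')): A:[ok,sync] B:[resp,done,req,final] C:[data]
After 12 (process(B)): A:[ok,sync] B:[done,req,final] C:[data]

Answer: resp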